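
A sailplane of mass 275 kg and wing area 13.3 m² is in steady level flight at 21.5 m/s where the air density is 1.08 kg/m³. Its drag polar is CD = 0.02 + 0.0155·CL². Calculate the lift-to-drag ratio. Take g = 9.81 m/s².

L/D = 26.9

Weight W = mg = 275 × 9.81 = 2697.8 N; in level flight L = W.
Dynamic pressure q = 0.5 × 1.08 × 21.5² = 249.6 Pa.
CL = W/(q·S) = 2697.8 / (249.6 × 13.3) = 0.8126.
CD = 0.02 + 0.0155 × 0.8126² = 0.03024.
L/D = CL/CD = 0.8126 / 0.03024 = 26.9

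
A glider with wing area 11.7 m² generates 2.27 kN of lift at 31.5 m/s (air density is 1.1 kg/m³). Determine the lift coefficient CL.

CL = 0.356

From L = ½ρv²S·CL, rearranging gives CL = 2L/(ρv²S).
CL = 2 × 2270 / (1.1 × 31.5² × 11.7) = 0.356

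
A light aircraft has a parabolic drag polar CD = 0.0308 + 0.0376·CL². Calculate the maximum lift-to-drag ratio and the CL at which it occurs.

(L/D)max = 14.7, at CL = 0.905

For CD = CD0 + K·CL², (L/D)max occurs at CL* = √(CD0/K) and equals 1/(2√(K·CD0)).
(L/D)max = 1/(2√(0.0376 × 0.0308)) = 1/(2 × 0.03403) = 14.7
CL* = √(0.0308/0.0376) = 0.905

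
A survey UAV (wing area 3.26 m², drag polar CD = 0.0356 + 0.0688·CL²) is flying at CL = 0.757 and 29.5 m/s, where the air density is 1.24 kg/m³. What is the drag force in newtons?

D = 132 N

CD = 0.0356 + 0.0688 × 0.757² = 0.07503
D = ½ρv²S·CD = ½ × 1.24 × 29.5² × 3.26 × 0.07503 = 132 N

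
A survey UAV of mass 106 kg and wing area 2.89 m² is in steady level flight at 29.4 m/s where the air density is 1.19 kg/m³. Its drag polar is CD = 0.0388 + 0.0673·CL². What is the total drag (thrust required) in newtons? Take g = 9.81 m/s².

Weight W = mg = 106 × 9.81 = 1039.9 N; in level flight L = W.
Dynamic pressure q = 0.5 × 1.19 × 29.4² = 514.3 Pa.
Required CL = L/(qS) = 1039.9/(514.3·2.89) = 0.6996.
CD = 0.0388 + 0.0673 × 0.6996² = 0.07174.
D = q·S·CD = 514.3 × 2.89 × 0.07174 = 106.6 N

D = 107 N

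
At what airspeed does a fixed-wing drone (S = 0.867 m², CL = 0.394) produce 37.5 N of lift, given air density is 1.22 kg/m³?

L = ½ρv²S·CL ⇒ v = √(2L/(ρ·S·CL))
v = √(2 × 37.5 / (1.22 × 0.867 × 0.394)) = √180 = 13.4 m/s

v = 13.4 m/s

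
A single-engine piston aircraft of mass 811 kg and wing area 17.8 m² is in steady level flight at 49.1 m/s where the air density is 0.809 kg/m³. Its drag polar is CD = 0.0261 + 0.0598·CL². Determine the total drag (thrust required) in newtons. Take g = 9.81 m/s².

D = 671 N

In steady level flight, lift balances weight: W = mg = 811 × 9.81 = 7955.9 N.
Dynamic pressure q = 0.5 × 0.809 × 49.1² = 975.2 Pa.
CL = W/(q·S) = 7955.9 / (975.2 × 17.8) = 0.4583.
CD = 0.0261 + 0.0598 × 0.4583² = 0.03866.
D = q·S·CD = 975.2 × 17.8 × 0.03866 = 671.1 N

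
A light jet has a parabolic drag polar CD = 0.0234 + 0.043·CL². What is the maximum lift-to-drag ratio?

(L/D)max = 15.8

For CD = CD0 + K·CL², (L/D)max occurs at CL* = √(CD0/K) and equals 1/(2√(K·CD0)).
(L/D)max = 1/(2√(0.043 × 0.0234)) = 1/(2 × 0.03172) = 15.8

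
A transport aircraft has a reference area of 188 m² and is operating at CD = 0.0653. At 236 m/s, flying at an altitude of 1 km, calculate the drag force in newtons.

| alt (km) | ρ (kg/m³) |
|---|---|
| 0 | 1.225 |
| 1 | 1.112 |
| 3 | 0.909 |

D = 3.8×10^5 N

At 1 km, from the table: ρ = 1.112 kg/m³.
D = ½ρv²S·CD = ½ × 1.112 × 236² × 188 × 0.0653 = 3.8×10^5 N ≈ 380 kN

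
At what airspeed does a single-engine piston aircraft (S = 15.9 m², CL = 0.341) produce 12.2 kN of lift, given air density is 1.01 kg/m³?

L = ½ρv²S·CL ⇒ v = √(2L/(ρ·S·CL))
v = √(2 × 12200 / (1.01 × 15.9 × 0.341)) = √4456 = 66.8 m/s

v = 66.8 m/s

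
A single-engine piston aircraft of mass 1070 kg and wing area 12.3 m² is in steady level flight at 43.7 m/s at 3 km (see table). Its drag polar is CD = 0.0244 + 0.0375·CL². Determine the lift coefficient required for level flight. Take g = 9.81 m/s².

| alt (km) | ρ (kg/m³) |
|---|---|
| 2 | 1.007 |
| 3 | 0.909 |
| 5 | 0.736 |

CL = 0.983

At 3 km, from the table: ρ = 0.909 kg/m³.
Weight W = mg = 1070 × 9.81 = 10497 N; in level flight L = W.
Dynamic pressure q = 0.5 × 0.909 × 43.7² = 868 Pa.
Required CL = L/(qS) = 10497/(868·12.3) = 0.9832.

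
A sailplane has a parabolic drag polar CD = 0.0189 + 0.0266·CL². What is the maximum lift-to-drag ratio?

(L/D)max = 22.3

For CD = CD0 + K·CL², (L/D)max occurs at CL* = √(CD0/K) and equals 1/(2√(K·CD0)).
(L/D)max = 1/(2√(0.0266 × 0.0189)) = 1/(2 × 0.02242) = 22.3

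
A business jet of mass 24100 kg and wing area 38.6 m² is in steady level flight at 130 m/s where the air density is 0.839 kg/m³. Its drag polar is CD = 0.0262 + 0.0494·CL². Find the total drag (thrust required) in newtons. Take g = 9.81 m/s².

Level flight ⇒ L = W = m·g = 24100 × 9.81 = 2.3642×10^5 N.
q = ½ρv² = ½ × 0.839 × 130² = 7090 Pa.
CL = 2W/(ρv²S) = 2×2.3642×10^5/(0.839×130²×38.6) = 0.8639.
CD = 0.0262 + 0.0494 × 0.8639² = 0.06307.
D = q·S·CD = 7090 × 38.6 × 0.06307 = 17260 N

D = 17300 N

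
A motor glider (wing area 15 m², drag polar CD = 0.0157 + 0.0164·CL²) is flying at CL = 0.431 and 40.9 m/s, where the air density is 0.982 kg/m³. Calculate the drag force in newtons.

D = 231 N

CD = 0.0157 + 0.0164 × 0.431² = 0.01875
D = ½ρv²S·CD = ½ × 0.982 × 40.9² × 15 × 0.01875 = 231 N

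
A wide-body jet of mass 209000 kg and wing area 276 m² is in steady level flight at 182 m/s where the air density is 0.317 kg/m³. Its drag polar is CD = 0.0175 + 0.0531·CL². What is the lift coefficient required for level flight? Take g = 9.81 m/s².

CL = 1.41

Level flight ⇒ L = W = m·g = 209000 × 9.81 = 2.0503×10^6 N.
q = ½ρv² = ½ × 0.317 × 182² = 5250 Pa.
CL = 2W/(ρv²S) = 2×2.0503×10^6/(0.317×182²×276) = 1.415.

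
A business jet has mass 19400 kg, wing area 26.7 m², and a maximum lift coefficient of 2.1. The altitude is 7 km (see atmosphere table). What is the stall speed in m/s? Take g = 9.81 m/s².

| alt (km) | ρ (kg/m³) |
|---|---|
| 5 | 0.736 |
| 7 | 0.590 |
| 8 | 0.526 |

V_stall = 107 m/s

At 7 km, from the table: ρ = 0.590 kg/m³.
At stall, lift equals weight: L = W = m·g = 19400 × 9.81 = 1.903×10^5 N.
From L = ½ρV²S·CL,max = W: V_stall = √(2W/(ρSCL,max)) = √(2·1.903×10^5/(0.59·26.7·2.1))
V_stall = √11510 = 107 m/s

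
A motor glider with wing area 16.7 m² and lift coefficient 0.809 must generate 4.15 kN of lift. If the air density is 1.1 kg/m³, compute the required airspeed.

v = 23.6 m/s

L = ½ρv²S·CL ⇒ v = √(2L/(ρ·S·CL))
v = √(2 × 4150 / (1.1 × 16.7 × 0.809)) = √558.5 = 23.6 m/s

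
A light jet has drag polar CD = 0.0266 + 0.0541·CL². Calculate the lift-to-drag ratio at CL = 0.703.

L/D = 13.2

CD = 0.0266 + 0.0541 × 0.703² = 0.05334
L/D = CL/CD = 0.703 / 0.05334 = 13.2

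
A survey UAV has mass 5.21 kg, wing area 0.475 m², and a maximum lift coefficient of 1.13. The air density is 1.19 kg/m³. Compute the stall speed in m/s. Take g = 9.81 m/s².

V_stall = 12.7 m/s

Stall occurs when L = W at CL,max. W = mg = 5.21 × 9.81 = 51.11 N.
V_stall = √(2W/(ρ·S·CL,max)) = √(2 × 51.11 / (1.19 × 0.475 × 1.13))
V_stall = √160 = 12.7 m/s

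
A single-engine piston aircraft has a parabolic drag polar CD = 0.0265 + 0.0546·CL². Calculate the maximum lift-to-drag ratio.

For CD = CD0 + K·CL², (L/D)max occurs at CL* = √(CD0/K) and equals 1/(2√(K·CD0)).
(L/D)max = 1/(2√(0.0546 × 0.0265)) = 1/(2 × 0.03804) = 13.1

(L/D)max = 13.1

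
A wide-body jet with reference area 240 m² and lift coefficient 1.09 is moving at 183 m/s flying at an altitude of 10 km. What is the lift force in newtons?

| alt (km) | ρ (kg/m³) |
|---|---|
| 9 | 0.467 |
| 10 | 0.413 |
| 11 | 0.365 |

At 10 km, from the table: ρ = 0.413 kg/m³.
Dynamic pressure q = ½ρv² = ½ × 0.413 × 183² = 6915 Pa.
L = q·S·CL = 6915 × 240 × 1.09 = 1.81×10^6 N ≈ 1810 kN

L = 1.81×10^6 N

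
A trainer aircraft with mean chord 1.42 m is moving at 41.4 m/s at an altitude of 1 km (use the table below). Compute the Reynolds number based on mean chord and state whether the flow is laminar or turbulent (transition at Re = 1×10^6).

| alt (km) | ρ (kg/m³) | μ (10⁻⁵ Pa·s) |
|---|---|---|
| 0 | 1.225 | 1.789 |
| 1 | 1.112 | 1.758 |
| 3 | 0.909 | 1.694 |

At 1 km, from the table: ρ = 1.112 kg/m³, μ = 1.758×10⁻⁵ Pa·s.
Re = ρ·v·c/μ = 1.112 × 41.4 × 1.42 / (1.758×10⁻⁵) = 3.72×10^6
Since 3.72×10^6 > 1×10^6, the flow is turbulent.

Re = 3.72×10^6 (turbulent)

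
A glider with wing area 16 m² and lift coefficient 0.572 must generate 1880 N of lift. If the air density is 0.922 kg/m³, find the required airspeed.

L = ½ρv²S·CL ⇒ v = √(2L/(ρ·S·CL))
v = √(2 × 1880 / (0.922 × 16 × 0.572)) = √445.6 = 21.1 m/s

v = 21.1 m/s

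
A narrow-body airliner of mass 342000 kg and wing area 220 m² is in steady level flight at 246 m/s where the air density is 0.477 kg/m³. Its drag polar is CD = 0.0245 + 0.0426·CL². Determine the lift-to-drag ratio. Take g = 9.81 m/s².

Weight W = mg = 342000 × 9.81 = 3.355×10^6 N; in level flight L = W.
q = ½ρv² = ½ × 0.477 × 246² = 14430 Pa.
Required CL = L/(qS) = 3.355×10^6/(14430·220) = 1.057.
CD = 0.0245 + 0.0426 × 1.057² = 0.07206.
L/D = CL/CD = 1.057 / 0.07206 = 14.7

L/D = 14.7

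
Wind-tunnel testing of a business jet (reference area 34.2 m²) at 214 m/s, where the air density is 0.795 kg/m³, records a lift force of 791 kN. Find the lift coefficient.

From L = ½ρv²S·CL, rearranging gives CL = 2L/(ρv²S).
CL = 2 × 7.91×10^5 / (0.795 × 214² × 34.2) = 1.27

CL = 1.27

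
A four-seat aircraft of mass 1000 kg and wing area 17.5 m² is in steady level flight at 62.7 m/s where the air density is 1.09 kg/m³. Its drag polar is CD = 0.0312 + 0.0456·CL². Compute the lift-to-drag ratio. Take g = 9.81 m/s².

Weight W = mg = 1000 × 9.81 = 9810 N; in level flight L = W.
q = ½ρv² = ½ × 1.09 × 62.7² = 2143 Pa.
CL = 2W/(ρv²S) = 2×9810/(1.09×62.7²×17.5) = 0.2616.
CD = 0.0312 + 0.0456 × 0.2616² = 0.03432.
L/D = CL/CD = 0.2616 / 0.03432 = 7.62

L/D = 7.62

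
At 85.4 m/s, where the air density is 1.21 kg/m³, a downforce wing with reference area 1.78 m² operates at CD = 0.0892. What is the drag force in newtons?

D = ½ρv²S·CD = ½ × 1.21 × 85.4² × 1.78 × 0.0892 = 701 N

D = 701 N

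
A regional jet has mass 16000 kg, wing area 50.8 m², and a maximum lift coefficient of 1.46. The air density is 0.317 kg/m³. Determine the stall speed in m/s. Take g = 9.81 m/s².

V_stall = 116 m/s

Weight W = mg = 16000 × 9.81 = 1.57×10^5 N.
From L = ½ρV²S·CL,max = W: V_stall = √(2W/(ρSCL,max)) = √(2·1.57×10^5/(0.317·50.8·1.46))
V_stall = √13350 = 116 m/s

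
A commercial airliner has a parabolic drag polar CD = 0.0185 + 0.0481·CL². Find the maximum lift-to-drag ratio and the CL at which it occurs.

For CD = CD0 + K·CL², (L/D)max occurs at CL* = √(CD0/K) and equals 1/(2√(K·CD0)).
(L/D)max = 1/(2√(0.0481 × 0.0185)) = 1/(2 × 0.02983) = 16.8
CL* = √(0.0185/0.0481) = 0.62

(L/D)max = 16.8, at CL = 0.62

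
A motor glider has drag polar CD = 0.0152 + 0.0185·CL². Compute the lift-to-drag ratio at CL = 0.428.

CD = 0.0152 + 0.0185 × 0.428² = 0.01859
L/D = CL/CD = 0.428 / 0.01859 = 23

L/D = 23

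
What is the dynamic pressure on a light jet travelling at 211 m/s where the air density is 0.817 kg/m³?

q = ½ρv² = ½ × 0.817 × 211² = 18200 Pa

q = 18200 Pa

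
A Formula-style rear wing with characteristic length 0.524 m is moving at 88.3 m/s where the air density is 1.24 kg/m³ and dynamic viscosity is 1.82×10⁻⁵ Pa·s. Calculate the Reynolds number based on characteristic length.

Re = 3.15×10^6

Re = ρ·v·c/μ = 1.24 × 88.3 × 0.524 / (1.82×10⁻⁵) = 3.15×10^6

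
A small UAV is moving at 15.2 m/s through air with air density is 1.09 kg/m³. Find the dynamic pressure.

q = ½ρv² = ½ × 1.09 × 15.2² = 126 Pa

q = 126 Pa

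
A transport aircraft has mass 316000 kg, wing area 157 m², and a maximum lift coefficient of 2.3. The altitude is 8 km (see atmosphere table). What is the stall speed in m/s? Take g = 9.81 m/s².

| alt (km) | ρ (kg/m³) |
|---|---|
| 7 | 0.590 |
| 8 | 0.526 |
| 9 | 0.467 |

V_stall = 181 m/s

At 8 km, from the table: ρ = 0.526 kg/m³.
At stall, lift equals weight: L = W = m·g = 316000 × 9.81 = 3.1×10^6 N.
From L = ½ρV²S·CL,max = W: V_stall = √(2W/(ρSCL,max)) = √(2·3.1×10^6/(0.526·157·2.3))
V_stall = √32640 = 181 m/s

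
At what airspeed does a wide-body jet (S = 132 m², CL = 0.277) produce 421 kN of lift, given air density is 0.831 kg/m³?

v = 166 m/s

L = ½ρv²S·CL ⇒ v = √(2L/(ρ·S·CL))
v = √(2 × 4.21×10^5 / (0.831 × 132 × 0.277)) = √27710 = 166 m/s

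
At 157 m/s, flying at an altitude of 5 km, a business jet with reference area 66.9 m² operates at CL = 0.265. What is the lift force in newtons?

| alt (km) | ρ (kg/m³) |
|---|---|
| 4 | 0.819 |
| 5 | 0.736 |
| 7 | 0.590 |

At 5 km, from the table: ρ = 0.736 kg/m³.
Dynamic pressure q = ½ρv² = ½ × 0.736 × 157² = 9071 Pa.
L = q·S·CL = 9071 × 66.9 × 0.265 = 1.61×10^5 N ≈ 161 kN

L = 1.61×10^5 N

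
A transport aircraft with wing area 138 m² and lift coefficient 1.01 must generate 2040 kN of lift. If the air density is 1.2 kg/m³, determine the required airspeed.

v = 156 m/s

L = ½ρv²S·CL ⇒ v = √(2L/(ρ·S·CL))
v = √(2 × 2.04×10^6 / (1.2 × 138 × 1.01)) = √24390 = 156 m/s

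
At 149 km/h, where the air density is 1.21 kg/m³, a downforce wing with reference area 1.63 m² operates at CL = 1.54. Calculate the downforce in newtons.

Convert speed: v = 149 km/h ÷ 3.6 = 41.39 m/s.
L = ½ρv²S·CL = ½ × 1.21 × 41.39² × 1.63 × 1.54 = 2600 N

L = 2600 N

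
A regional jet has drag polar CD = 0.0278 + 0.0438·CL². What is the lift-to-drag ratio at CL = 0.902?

L/D = 14.2

CD = 0.0278 + 0.0438 × 0.902² = 0.06344
L/D = CL/CD = 0.902 / 0.06344 = 14.2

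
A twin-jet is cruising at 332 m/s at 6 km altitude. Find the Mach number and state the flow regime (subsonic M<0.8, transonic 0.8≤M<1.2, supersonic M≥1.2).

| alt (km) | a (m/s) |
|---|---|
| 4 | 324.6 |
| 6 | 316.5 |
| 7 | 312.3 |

M = 1.05 (transonic)

At 6 km, from the table: a = 316.5 m/s.
M = v/a = 332 / 316.5 = 1.05
M = 1.05 → transonic.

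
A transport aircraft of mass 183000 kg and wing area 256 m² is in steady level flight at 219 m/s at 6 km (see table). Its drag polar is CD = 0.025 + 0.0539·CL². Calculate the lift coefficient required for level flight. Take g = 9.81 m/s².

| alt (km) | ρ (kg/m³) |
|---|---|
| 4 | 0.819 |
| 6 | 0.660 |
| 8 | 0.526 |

CL = 0.443

At 6 km, from the table: ρ = 0.660 kg/m³.
Weight W = mg = 183000 × 9.81 = 1.7952×10^6 N; in level flight L = W.
Dynamic pressure q = 0.5 × 0.66 × 219² = 15830 Pa.
CL = 2W/(ρv²S) = 2×1.7952×10^6/(0.66×219²×256) = 0.4431.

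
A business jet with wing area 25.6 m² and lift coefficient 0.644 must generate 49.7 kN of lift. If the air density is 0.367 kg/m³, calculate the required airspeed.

L = ½ρv²S·CL ⇒ v = √(2L/(ρ·S·CL))
v = √(2 × 49700 / (0.367 × 25.6 × 0.644)) = √16430 = 128 m/s

v = 128 m/s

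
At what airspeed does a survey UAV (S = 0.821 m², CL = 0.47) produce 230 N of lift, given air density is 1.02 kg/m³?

L = ½ρv²S·CL ⇒ v = √(2L/(ρ·S·CL))
v = √(2 × 230 / (1.02 × 0.821 × 0.47)) = √1169 = 34.2 m/s

v = 34.2 m/s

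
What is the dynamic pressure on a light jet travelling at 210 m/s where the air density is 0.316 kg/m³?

q = ½ρv² = ½ × 0.316 × 210² = 6970 Pa

q = 6970 Pa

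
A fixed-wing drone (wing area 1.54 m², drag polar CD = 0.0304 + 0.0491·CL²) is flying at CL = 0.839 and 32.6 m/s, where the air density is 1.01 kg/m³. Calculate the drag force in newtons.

CD = 0.0304 + 0.0491 × 0.839² = 0.06496
D = ½ρv²S·CD = ½ × 1.01 × 32.6² × 1.54 × 0.06496 = 53.7 N

D = 53.7 N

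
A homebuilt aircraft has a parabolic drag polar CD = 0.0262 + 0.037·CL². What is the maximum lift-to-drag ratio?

For CD = CD0 + K·CL², (L/D)max occurs at CL* = √(CD0/K) and equals 1/(2√(K·CD0)).
(L/D)max = 1/(2√(0.037 × 0.0262)) = 1/(2 × 0.03114) = 16.1

(L/D)max = 16.1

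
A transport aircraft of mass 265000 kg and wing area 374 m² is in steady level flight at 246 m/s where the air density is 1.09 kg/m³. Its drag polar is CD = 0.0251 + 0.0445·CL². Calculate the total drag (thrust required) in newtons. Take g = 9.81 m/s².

Level flight ⇒ L = W = m·g = 265000 × 9.81 = 2.5996×10^6 N.
Dynamic pressure q = 0.5 × 1.09 × 246² = 32980 Pa.
CL = 2W/(ρv²S) = 2×2.5996×10^6/(1.09×246²×374) = 0.2108.
CD = 0.0251 + 0.0445 × 0.2108² = 0.02708.
D = q·S·CD = 32980 × 374 × 0.02708 = 3.34×10^5 N

D = 3.34×10^5 N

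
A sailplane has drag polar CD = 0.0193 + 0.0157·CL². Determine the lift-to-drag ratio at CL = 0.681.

L/D = 25.6

CD = 0.0193 + 0.0157 × 0.681² = 0.02658
L/D = CL/CD = 0.681 / 0.02658 = 25.6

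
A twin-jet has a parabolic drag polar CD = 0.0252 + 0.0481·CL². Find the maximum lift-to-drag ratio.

(L/D)max = 14.4

For CD = CD0 + K·CL², (L/D)max occurs at CL* = √(CD0/K) and equals 1/(2√(K·CD0)).
(L/D)max = 1/(2√(0.0481 × 0.0252)) = 1/(2 × 0.03482) = 14.4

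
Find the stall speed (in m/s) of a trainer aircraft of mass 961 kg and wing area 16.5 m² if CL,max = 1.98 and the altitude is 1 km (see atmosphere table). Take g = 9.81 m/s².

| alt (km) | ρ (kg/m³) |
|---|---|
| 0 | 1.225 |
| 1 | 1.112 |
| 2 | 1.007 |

V_stall = 22.8 m/s

At 1 km, from the table: ρ = 1.112 kg/m³.
At stall, lift equals weight: L = W = m·g = 961 × 9.81 = 9427 N.
From L = ½ρV²S·CL,max = W: V_stall = √(2W/(ρSCL,max)) = √(2·9427/(1.112·16.5·1.98))
V_stall = √519 = 22.8 m/s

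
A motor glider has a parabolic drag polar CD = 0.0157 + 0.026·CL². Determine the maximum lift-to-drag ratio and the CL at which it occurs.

For CD = CD0 + K·CL², (L/D)max occurs at CL* = √(CD0/K) and equals 1/(2√(K·CD0)).
(L/D)max = 1/(2√(0.026 × 0.0157)) = 1/(2 × 0.0202) = 24.7
CL* = √(0.0157/0.026) = 0.777

(L/D)max = 24.7, at CL = 0.777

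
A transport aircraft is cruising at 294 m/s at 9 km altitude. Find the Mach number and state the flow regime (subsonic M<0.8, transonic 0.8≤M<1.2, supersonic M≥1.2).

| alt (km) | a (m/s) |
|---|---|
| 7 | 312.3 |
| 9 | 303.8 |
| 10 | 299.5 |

At 9 km, from the table: a = 303.8 m/s.
M = v/a = 294 / 303.8 = 0.968
M = 0.968 → transonic.

M = 0.968 (transonic)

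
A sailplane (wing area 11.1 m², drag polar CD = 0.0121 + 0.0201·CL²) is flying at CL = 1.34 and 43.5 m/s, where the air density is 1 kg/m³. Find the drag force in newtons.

D = 506 N

CD = 0.0121 + 0.0201 × 1.34² = 0.04819
D = ½ρv²S·CD = ½ × 1 × 43.5² × 11.1 × 0.04819 = 506 N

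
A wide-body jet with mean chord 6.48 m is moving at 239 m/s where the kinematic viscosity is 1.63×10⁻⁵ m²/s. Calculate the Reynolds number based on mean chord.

Re = 9.5×10^7

Re = v·c/ν = 239 × 6.48 / (1.63×10⁻⁵) = 9.5×10^7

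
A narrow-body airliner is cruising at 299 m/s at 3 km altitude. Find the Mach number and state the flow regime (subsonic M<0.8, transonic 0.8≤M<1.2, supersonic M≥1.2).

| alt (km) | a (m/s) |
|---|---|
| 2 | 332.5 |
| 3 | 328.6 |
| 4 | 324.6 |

M = 0.91 (transonic)

At 3 km, from the table: a = 328.6 m/s.
M = v/a = 299 / 328.6 = 0.91
M = 0.91 → transonic.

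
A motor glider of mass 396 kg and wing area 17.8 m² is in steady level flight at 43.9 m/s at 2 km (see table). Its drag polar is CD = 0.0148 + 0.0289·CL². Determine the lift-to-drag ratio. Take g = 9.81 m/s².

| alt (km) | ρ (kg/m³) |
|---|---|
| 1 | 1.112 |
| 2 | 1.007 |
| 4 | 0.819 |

L/D = 13.8

At 2 km, from the table: ρ = 1.007 kg/m³.
Level flight ⇒ L = W = m·g = 396 × 9.81 = 3884.8 N.
q = ½ρv² = ½ × 1.007 × 43.9² = 970.4 Pa.
Required CL = L/(qS) = 3884.8/(970.4·17.8) = 0.2249.
CD = 0.0148 + 0.0289 × 0.2249² = 0.01626.
L/D = CL/CD = 0.2249 / 0.01626 = 13.8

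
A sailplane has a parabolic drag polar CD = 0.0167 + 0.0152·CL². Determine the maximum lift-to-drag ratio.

(L/D)max = 31.4

For CD = CD0 + K·CL², (L/D)max occurs at CL* = √(CD0/K) and equals 1/(2√(K·CD0)).
(L/D)max = 1/(2√(0.0152 × 0.0167)) = 1/(2 × 0.01593) = 31.4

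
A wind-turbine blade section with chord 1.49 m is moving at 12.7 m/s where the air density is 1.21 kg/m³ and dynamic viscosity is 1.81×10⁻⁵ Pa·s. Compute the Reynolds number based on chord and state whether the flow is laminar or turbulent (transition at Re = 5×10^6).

Re = 1.27×10^6 (laminar)

Re = ρ·v·c/μ = 1.21 × 12.7 × 1.49 / (1.81×10⁻⁵) = 1.27×10^6
Since 1.27×10^6 < 5×10^6, the flow is laminar.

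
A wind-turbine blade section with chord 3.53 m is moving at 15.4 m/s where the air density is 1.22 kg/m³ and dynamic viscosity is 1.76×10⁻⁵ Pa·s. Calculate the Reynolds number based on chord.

Re = 3.77×10^6

Re = ρ·v·c/μ = 1.22 × 15.4 × 3.53 / (1.76×10⁻⁵) = 3.77×10^6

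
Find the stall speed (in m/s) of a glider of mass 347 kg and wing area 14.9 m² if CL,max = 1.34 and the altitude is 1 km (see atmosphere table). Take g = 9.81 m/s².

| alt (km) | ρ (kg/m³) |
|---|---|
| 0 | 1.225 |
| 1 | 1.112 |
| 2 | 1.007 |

At 1 km, from the table: ρ = 1.112 kg/m³.
Weight W = mg = 347 × 9.81 = 3404 N.
V_stall = √(2W/(ρ·S·CL,max)) = √(2 × 3404 / (1.112 × 14.9 × 1.34))
V_stall = √306.6 = 17.5 m/s

V_stall = 17.5 m/s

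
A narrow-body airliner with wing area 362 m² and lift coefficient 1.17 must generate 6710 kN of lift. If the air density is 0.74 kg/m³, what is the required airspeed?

v = 207 m/s

L = ½ρv²S·CL ⇒ v = √(2L/(ρ·S·CL))
v = √(2 × 6.71×10^6 / (0.74 × 362 × 1.17)) = √42820 = 207 m/s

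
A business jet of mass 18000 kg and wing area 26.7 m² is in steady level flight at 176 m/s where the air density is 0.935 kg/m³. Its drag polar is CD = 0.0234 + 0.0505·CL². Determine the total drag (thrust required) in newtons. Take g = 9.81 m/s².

In steady level flight, lift balances weight: W = mg = 18000 × 9.81 = 1.7658×10^5 N.
Dynamic pressure q = 0.5 × 0.935 × 176² = 14480 Pa.
CL = W/(q·S) = 1.7658×10^5 / (14480 × 26.7) = 0.4567.
CD = 0.0234 + 0.0505 × 0.4567² = 0.03393.
D = q·S·CD = 14480 × 26.7 × 0.03393 = 13120 N

D = 13100 N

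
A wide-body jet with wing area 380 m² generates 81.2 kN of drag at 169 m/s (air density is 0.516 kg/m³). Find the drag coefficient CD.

CD = 0.029

From D = ½ρv²S·CD, rearranging gives CD = 2D/(ρv²S).
CD = 2 × 81200 / (0.516 × 169² × 380) = 0.029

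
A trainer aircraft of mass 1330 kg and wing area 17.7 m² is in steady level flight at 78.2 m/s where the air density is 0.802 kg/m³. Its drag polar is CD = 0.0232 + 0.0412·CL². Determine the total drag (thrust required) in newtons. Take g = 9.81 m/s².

Level flight ⇒ L = W = m·g = 1330 × 9.81 = 13047 N.
Dynamic pressure q = 0.5 × 0.802 × 78.2² = 2452 Pa.
CL = W/(q·S) = 13047 / (2452 × 17.7) = 0.3006.
CD = 0.0232 + 0.0412 × 0.3006² = 0.02692.
D = q·S·CD = 2452 × 17.7 × 0.02692 = 1169 N

D = 1170 N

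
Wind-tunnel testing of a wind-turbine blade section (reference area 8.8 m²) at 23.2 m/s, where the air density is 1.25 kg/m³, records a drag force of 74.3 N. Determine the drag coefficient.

From D = ½ρv²S·CD, rearranging gives CD = 2D/(ρv²S).
CD = 2 × 74.3 / (1.25 × 23.2² × 8.8) = 0.0251

CD = 0.0251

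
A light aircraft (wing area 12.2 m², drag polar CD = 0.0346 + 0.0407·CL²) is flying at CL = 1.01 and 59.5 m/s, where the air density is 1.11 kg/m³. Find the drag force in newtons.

CD = 0.0346 + 0.0407 × 1.01² = 0.07612
D = ½ρv²S·CD = ½ × 1.11 × 59.5² × 12.2 × 0.07612 = 1820 N

D = 1820 N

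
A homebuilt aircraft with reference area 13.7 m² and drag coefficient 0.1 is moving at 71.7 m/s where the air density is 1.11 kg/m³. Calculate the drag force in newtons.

D = ½ρv²S·CD = ½ × 1.11 × 71.7² × 13.7 × 0.1 = 3910 N

D = 3910 N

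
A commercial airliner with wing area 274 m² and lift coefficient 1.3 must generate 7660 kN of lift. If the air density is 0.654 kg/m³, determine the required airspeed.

v = 256 m/s

L = ½ρv²S·CL ⇒ v = √(2L/(ρ·S·CL))
v = √(2 × 7.66×10^6 / (0.654 × 274 × 1.3)) = √65760 = 256 m/s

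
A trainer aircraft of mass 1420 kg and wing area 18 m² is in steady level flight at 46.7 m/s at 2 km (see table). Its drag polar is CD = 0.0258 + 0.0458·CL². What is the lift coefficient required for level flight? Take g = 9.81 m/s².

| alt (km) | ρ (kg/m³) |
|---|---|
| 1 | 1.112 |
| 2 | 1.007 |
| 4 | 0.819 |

CL = 0.705

At 2 km, from the table: ρ = 1.007 kg/m³.
Level flight ⇒ L = W = m·g = 1420 × 9.81 = 13930 N.
Dynamic pressure q = 0.5 × 1.007 × 46.7² = 1098 Pa.
CL = W/(q·S) = 13930 / (1098 × 18) = 0.7048.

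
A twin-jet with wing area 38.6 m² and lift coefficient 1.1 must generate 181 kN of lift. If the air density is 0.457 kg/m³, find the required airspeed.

v = 137 m/s

L = ½ρv²S·CL ⇒ v = √(2L/(ρ·S·CL))
v = √(2 × 1.81×10^5 / (0.457 × 38.6 × 1.1)) = √18660 = 137 m/s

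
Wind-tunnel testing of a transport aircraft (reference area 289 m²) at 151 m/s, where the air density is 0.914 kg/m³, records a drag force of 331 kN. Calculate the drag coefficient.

CD = 0.11

From D = ½ρv²S·CD, rearranging gives CD = 2D/(ρv²S).
CD = 2 × 3.31×10^5 / (0.914 × 151² × 289) = 0.11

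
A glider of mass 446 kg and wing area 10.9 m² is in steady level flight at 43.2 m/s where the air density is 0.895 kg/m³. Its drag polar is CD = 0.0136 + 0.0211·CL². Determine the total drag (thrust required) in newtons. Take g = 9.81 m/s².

D = 168 N

Level flight ⇒ L = W = m·g = 446 × 9.81 = 4375.3 N.
q = ½ρv² = ½ × 0.895 × 43.2² = 835.1 Pa.
CL = 2W/(ρv²S) = 2×4375.3/(0.895×43.2²×10.9) = 0.4806.
CD = 0.0136 + 0.0211 × 0.4806² = 0.01847.
D = q·S·CD = 835.1 × 10.9 × 0.01847 = 168.2 N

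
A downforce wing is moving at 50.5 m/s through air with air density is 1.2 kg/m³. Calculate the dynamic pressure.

q = ½ρv² = ½ × 1.2 × 50.5² = 1530 Pa

q = 1530 Pa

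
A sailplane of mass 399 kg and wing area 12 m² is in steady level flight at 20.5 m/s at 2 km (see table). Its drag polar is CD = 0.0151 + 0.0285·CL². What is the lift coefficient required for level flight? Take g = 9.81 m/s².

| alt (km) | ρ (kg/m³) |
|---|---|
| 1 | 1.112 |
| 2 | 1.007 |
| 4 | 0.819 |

At 2 km, from the table: ρ = 1.007 kg/m³.
Level flight ⇒ L = W = m·g = 399 × 9.81 = 3914.2 N.
q = ½ρv² = ½ × 1.007 × 20.5² = 211.6 Pa.
Required CL = L/(qS) = 3914.2/(211.6·12) = 1.542.

CL = 1.54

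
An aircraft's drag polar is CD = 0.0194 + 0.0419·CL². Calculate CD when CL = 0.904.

CD = 0.0194 + 0.0419 × 0.904² = 0.0194 + 0.03424 = 0.0536

CD = 0.0536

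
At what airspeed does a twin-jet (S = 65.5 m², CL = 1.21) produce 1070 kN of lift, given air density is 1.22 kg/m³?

v = 149 m/s

L = ½ρv²S·CL ⇒ v = √(2L/(ρ·S·CL))
v = √(2 × 1.07×10^6 / (1.22 × 65.5 × 1.21)) = √22130 = 149 m/s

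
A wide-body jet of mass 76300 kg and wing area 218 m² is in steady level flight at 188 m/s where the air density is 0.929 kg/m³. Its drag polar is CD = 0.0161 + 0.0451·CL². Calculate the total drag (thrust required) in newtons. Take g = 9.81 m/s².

In steady level flight, lift balances weight: W = mg = 76300 × 9.81 = 7.485×10^5 N.
Dynamic pressure q = 0.5 × 0.929 × 188² = 16420 Pa.
Required CL = L/(qS) = 7.485×10^5/(16420·218) = 0.2091.
CD = 0.0161 + 0.0451 × 0.2091² = 0.01807.
D = q·S·CD = 16420 × 218 × 0.01807 = 64680 N

D = 64700 N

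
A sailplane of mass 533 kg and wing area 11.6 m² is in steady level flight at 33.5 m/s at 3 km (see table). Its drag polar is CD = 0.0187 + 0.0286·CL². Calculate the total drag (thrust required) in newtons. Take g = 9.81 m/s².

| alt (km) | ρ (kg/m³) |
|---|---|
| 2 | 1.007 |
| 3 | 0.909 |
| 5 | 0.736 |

At 3 km, from the table: ρ = 0.909 kg/m³.
Level flight ⇒ L = W = m·g = 533 × 9.81 = 5228.7 N.
Dynamic pressure q = 0.5 × 0.909 × 33.5² = 510.1 Pa.
CL = W/(q·S) = 5228.7 / (510.1 × 11.6) = 0.8837.
CD = 0.0187 + 0.0286 × 0.8837² = 0.04104.
D = q·S·CD = 510.1 × 11.6 × 0.04104 = 242.8 N

D = 243 N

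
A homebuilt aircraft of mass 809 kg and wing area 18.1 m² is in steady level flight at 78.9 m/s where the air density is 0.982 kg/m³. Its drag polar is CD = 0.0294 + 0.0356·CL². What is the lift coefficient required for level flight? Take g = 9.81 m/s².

CL = 0.143

In steady level flight, lift balances weight: W = mg = 809 × 9.81 = 7936.3 N.
Dynamic pressure q = 0.5 × 0.982 × 78.9² = 3057 Pa.
CL = 2W/(ρv²S) = 2×7936.3/(0.982×78.9²×18.1) = 0.1435.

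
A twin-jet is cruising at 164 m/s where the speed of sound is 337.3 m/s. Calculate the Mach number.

M = v/a = 164 / 337.3 = 0.486

M = 0.486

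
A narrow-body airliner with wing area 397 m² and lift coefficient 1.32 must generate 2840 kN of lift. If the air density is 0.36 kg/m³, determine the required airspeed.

v = 174 m/s

L = ½ρv²S·CL ⇒ v = √(2L/(ρ·S·CL))
v = √(2 × 2.84×10^6 / (0.36 × 397 × 1.32)) = √30110 = 174 m/s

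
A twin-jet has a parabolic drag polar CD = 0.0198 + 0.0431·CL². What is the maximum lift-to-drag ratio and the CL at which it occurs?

(L/D)max = 17.1, at CL = 0.678

For CD = CD0 + K·CL², (L/D)max occurs at CL* = √(CD0/K) and equals 1/(2√(K·CD0)).
(L/D)max = 1/(2√(0.0431 × 0.0198)) = 1/(2 × 0.02921) = 17.1
CL* = √(0.0198/0.0431) = 0.678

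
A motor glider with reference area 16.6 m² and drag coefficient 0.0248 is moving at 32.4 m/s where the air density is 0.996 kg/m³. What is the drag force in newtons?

D = ½ρv²S·CD = ½ × 0.996 × 32.4² × 16.6 × 0.0248 = 215 N

D = 215 N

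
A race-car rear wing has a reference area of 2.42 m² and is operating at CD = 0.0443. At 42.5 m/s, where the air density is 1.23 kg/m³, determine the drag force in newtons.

D = 119 N

Dynamic pressure q = ½ρv² = ½ × 1.23 × 42.5² = 1111 Pa.
D = q·S·CD = 1111 × 2.42 × 0.0443 = 119 N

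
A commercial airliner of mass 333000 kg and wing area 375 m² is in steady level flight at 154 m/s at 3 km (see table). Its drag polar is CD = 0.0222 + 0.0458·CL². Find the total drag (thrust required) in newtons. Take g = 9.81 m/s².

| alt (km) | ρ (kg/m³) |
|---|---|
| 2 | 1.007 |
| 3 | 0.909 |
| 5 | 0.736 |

At 3 km, from the table: ρ = 0.909 kg/m³.
In steady level flight, lift balances weight: W = mg = 333000 × 9.81 = 3.2667×10^6 N.
Dynamic pressure q = 0.5 × 0.909 × 154² = 10780 Pa.
CL = W/(q·S) = 3.2667×10^6 / (10780 × 375) = 0.8082.
CD = 0.0222 + 0.0458 × 0.8082² = 0.05211.
D = q·S·CD = 10780 × 375 × 0.05211 = 2.107×10^5 N

D = 2.11×10^5 N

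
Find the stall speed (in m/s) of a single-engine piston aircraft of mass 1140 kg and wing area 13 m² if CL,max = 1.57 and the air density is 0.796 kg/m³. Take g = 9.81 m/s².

Weight W = mg = 1140 × 9.81 = 11180 N.
From L = ½ρV²S·CL,max = W: V_stall = √(2W/(ρSCL,max)) = √(2·11180/(0.796·13·1.57))
V_stall = √1377 = 37.1 m/s

V_stall = 37.1 m/s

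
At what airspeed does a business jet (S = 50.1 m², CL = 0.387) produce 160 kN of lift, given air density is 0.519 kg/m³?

L = ½ρv²S·CL ⇒ v = √(2L/(ρ·S·CL))
v = √(2 × 1.6×10^5 / (0.519 × 50.1 × 0.387)) = √31800 = 178 m/s

v = 178 m/s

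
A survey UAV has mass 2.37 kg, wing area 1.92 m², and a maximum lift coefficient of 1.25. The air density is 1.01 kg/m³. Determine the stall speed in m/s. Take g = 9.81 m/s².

V_stall = 4.38 m/s

Weight W = mg = 2.37 × 9.81 = 23.25 N.
From L = ½ρV²S·CL,max = W: V_stall = √(2W/(ρSCL,max)) = √(2·23.25/(1.01·1.92·1.25))
V_stall = √19.18 = 4.38 m/s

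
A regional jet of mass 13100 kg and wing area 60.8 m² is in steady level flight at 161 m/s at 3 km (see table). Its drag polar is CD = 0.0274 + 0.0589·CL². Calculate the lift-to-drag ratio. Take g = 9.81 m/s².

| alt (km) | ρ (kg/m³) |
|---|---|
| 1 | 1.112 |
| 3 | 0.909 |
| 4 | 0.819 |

L/D = 6.12

At 3 km, from the table: ρ = 0.909 kg/m³.
In steady level flight, lift balances weight: W = mg = 13100 × 9.81 = 1.2851×10^5 N.
Dynamic pressure q = 0.5 × 0.909 × 161² = 11780 Pa.
CL = 2W/(ρv²S) = 2×1.2851×10^5/(0.909×161²×60.8) = 0.1794.
CD = 0.0274 + 0.0589 × 0.1794² = 0.0293.
L/D = CL/CD = 0.1794 / 0.0293 = 6.12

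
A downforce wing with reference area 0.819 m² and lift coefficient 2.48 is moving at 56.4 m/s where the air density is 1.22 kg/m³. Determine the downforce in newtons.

L = 3940 N

L = ½ρv²S·CL = ½ × 1.22 × 56.4² × 0.819 × 2.48 = 3940 N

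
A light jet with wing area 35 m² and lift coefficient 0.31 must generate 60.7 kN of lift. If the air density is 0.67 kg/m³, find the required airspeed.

L = ½ρv²S·CL ⇒ v = √(2L/(ρ·S·CL))
v = √(2 × 60700 / (0.67 × 35 × 0.31)) = √16700 = 129 m/s

v = 129 m/s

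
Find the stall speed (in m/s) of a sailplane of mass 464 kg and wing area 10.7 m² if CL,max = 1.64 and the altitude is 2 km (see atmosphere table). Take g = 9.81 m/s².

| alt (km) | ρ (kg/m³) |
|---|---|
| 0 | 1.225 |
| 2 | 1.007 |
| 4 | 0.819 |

At 2 km, from the table: ρ = 1.007 kg/m³.
Stall occurs when L = W at CL,max. W = mg = 464 × 9.81 = 4552 N.
From L = ½ρV²S·CL,max = W: V_stall = √(2W/(ρSCL,max)) = √(2·4552/(1.007·10.7·1.64))
V_stall = √515.2 = 22.7 m/s

V_stall = 22.7 m/s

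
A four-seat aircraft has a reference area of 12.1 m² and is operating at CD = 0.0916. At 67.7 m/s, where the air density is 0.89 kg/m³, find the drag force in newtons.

D = 2260 N

D = ½ρv²S·CD = ½ × 0.89 × 67.7² × 12.1 × 0.0916 = 2260 N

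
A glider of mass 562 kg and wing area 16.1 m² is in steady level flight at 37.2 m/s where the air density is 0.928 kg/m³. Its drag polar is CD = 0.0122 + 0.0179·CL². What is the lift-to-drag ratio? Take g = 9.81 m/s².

L/D = 30.8

In steady level flight, lift balances weight: W = mg = 562 × 9.81 = 5513.2 N.
Dynamic pressure q = 0.5 × 0.928 × 37.2² = 642.1 Pa.
CL = W/(q·S) = 5513.2 / (642.1 × 16.1) = 0.5333.
CD = 0.0122 + 0.0179 × 0.5333² = 0.01729.
L/D = CL/CD = 0.5333 / 0.01729 = 30.8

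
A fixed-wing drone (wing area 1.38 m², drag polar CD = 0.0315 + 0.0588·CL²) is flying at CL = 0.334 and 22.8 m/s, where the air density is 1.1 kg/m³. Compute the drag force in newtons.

D = 15 N

CD = 0.0315 + 0.0588 × 0.334² = 0.03806
D = ½ρv²S·CD = ½ × 1.1 × 22.8² × 1.38 × 0.03806 = 15 N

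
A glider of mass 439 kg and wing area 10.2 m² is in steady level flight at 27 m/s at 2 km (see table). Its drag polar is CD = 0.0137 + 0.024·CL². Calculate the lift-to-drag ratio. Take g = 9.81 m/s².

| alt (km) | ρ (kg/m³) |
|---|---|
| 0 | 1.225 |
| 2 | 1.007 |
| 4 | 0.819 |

At 2 km, from the table: ρ = 1.007 kg/m³.
Level flight ⇒ L = W = m·g = 439 × 9.81 = 4306.6 N.
q = ½ρv² = ½ × 1.007 × 27² = 367.1 Pa.
CL = W/(q·S) = 4306.6 / (367.1 × 10.2) = 1.15.
CD = 0.0137 + 0.024 × 1.15² = 0.04546.
L/D = CL/CD = 1.15 / 0.04546 = 25.3

L/D = 25.3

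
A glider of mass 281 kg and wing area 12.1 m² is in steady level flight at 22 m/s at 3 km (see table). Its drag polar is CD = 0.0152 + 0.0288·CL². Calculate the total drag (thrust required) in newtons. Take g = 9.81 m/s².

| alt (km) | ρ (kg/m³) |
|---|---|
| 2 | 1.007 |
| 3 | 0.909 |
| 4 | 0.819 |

At 3 km, from the table: ρ = 0.909 kg/m³.
Weight W = mg = 281 × 9.81 = 2756.6 N; in level flight L = W.
Dynamic pressure q = 0.5 × 0.909 × 22² = 220 Pa.
CL = 2W/(ρv²S) = 2×2756.6/(0.909×22²×12.1) = 1.036.
CD = 0.0152 + 0.0288 × 1.036² = 0.04609.
D = q·S·CD = 220 × 12.1 × 0.04609 = 122.7 N

D = 123 N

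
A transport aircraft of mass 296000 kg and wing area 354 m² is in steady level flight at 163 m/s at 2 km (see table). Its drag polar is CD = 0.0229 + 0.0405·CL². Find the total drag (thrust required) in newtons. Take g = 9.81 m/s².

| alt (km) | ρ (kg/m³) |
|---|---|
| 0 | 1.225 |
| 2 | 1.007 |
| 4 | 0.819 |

At 2 km, from the table: ρ = 1.007 kg/m³.
In steady level flight, lift balances weight: W = mg = 296000 × 9.81 = 2.9038×10^6 N.
q = ½ρv² = ½ × 1.007 × 163² = 13380 Pa.
CL = W/(q·S) = 2.9038×10^6 / (13380 × 354) = 0.6132.
CD = 0.0229 + 0.0405 × 0.6132² = 0.03813.
D = q·S·CD = 13380 × 354 × 0.03813 = 1.806×10^5 N

D = 1.81×10^5 N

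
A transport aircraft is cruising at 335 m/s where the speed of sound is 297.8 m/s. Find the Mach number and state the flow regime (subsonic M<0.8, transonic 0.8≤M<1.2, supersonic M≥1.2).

M = v/a = 335 / 297.8 = 1.12
M = 1.12 → transonic.

M = 1.12 (transonic)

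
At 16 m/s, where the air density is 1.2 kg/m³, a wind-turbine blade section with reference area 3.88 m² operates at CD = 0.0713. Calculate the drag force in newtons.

D = 42.5 N

D = ½ρv²S·CD = ½ × 1.2 × 16² × 3.88 × 0.0713 = 42.5 N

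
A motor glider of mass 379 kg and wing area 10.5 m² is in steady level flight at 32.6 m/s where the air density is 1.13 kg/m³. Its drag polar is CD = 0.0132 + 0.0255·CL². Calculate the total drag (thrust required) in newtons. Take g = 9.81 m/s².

In steady level flight, lift balances weight: W = mg = 379 × 9.81 = 3718 N.
q = ½ρv² = ½ × 1.13 × 32.6² = 600.5 Pa.
Required CL = L/(qS) = 3718/(600.5·10.5) = 0.5897.
CD = 0.0132 + 0.0255 × 0.5897² = 0.02207.
D = q·S·CD = 600.5 × 10.5 × 0.02207 = 139.1 N

D = 139 N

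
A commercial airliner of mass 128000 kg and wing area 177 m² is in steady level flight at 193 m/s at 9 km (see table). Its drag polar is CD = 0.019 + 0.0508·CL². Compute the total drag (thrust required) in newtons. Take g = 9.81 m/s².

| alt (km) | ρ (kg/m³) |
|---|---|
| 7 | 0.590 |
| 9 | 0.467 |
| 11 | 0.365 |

D = 81300 N

At 9 km, from the table: ρ = 0.467 kg/m³.
Weight W = mg = 128000 × 9.81 = 1.2557×10^6 N; in level flight L = W.
q = ½ρv² = ½ × 0.467 × 193² = 8698 Pa.
CL = 2W/(ρv²S) = 2×1.2557×10^6/(0.467×193²×177) = 0.8157.
CD = 0.019 + 0.0508 × 0.8157² = 0.0528.
D = q·S·CD = 8698 × 177 × 0.0528 = 81280 N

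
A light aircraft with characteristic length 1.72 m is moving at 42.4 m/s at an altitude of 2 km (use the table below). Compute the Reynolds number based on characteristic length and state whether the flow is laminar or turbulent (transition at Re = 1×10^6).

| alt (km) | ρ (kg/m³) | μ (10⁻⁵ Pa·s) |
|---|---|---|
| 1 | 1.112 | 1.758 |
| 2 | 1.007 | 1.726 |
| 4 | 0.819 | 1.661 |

At 2 km, from the table: ρ = 1.007 kg/m³, μ = 1.726×10⁻⁵ Pa·s.
Re = ρ·v·c/μ = 1.007 × 42.4 × 1.72 / (1.726×10⁻⁵) = 4.25×10^6
Since 4.25×10^6 > 1×10^6, the flow is turbulent.

Re = 4.25×10^6 (turbulent)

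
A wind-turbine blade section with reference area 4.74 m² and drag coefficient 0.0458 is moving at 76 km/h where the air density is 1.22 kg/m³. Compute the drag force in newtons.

D = 59 N

Convert speed: v = 76 km/h ÷ 3.6 = 21.11 m/s.
Dynamic pressure q = ½ρv² = ½ × 1.22 × 21.11² = 271.9 Pa.
D = q·S·CD = 271.9 × 4.74 × 0.0458 = 59 N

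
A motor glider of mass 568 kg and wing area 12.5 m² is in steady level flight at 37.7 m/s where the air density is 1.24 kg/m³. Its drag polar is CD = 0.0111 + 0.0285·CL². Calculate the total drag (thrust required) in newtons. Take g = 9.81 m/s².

D = 203 N

Level flight ⇒ L = W = m·g = 568 × 9.81 = 5572.1 N.
Dynamic pressure q = 0.5 × 1.24 × 37.7² = 881.2 Pa.
CL = W/(q·S) = 5572.1 / (881.2 × 12.5) = 0.5059.
CD = 0.0111 + 0.0285 × 0.5059² = 0.01839.
D = q·S·CD = 881.2 × 12.5 × 0.01839 = 202.6 N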